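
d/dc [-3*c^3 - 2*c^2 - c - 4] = -9*c^2 - 4*c - 1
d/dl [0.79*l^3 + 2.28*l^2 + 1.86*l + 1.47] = 2.37*l^2 + 4.56*l + 1.86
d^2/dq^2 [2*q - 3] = 0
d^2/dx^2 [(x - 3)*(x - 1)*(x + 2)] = 6*x - 4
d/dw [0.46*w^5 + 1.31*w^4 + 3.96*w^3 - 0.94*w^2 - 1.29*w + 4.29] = 2.3*w^4 + 5.24*w^3 + 11.88*w^2 - 1.88*w - 1.29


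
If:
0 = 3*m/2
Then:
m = 0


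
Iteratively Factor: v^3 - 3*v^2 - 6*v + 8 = (v - 1)*(v^2 - 2*v - 8) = (v - 1)*(v + 2)*(v - 4)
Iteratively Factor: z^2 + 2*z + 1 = (z + 1)*(z + 1)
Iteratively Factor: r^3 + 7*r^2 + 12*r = (r + 3)*(r^2 + 4*r) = r*(r + 3)*(r + 4)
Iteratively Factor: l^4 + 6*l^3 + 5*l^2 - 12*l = (l)*(l^3 + 6*l^2 + 5*l - 12) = l*(l - 1)*(l^2 + 7*l + 12) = l*(l - 1)*(l + 4)*(l + 3)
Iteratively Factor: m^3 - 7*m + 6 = (m - 1)*(m^2 + m - 6) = (m - 1)*(m + 3)*(m - 2)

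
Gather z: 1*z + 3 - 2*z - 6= -z - 3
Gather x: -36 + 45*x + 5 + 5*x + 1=50*x - 30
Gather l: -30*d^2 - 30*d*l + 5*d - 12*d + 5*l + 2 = -30*d^2 - 7*d + l*(5 - 30*d) + 2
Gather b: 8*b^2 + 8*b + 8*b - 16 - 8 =8*b^2 + 16*b - 24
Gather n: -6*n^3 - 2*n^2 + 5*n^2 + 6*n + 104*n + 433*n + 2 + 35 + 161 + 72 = -6*n^3 + 3*n^2 + 543*n + 270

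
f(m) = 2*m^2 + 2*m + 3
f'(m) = 4*m + 2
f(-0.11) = 2.80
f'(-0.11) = 1.56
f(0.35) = 3.94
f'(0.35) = 3.40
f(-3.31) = 18.29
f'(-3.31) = -11.24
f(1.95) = 14.50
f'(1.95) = 9.80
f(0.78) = 5.78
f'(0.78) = 5.12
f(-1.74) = 5.58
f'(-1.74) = -4.96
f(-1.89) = 6.36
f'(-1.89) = -5.56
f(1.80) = 13.08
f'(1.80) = 9.20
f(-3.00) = 15.00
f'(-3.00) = -10.00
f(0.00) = 3.00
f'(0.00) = 2.00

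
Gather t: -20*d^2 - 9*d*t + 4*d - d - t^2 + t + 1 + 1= -20*d^2 + 3*d - t^2 + t*(1 - 9*d) + 2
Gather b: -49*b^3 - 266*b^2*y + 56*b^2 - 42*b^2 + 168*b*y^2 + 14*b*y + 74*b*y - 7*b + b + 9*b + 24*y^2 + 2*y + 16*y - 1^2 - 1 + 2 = -49*b^3 + b^2*(14 - 266*y) + b*(168*y^2 + 88*y + 3) + 24*y^2 + 18*y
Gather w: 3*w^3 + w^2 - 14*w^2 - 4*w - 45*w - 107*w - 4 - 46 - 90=3*w^3 - 13*w^2 - 156*w - 140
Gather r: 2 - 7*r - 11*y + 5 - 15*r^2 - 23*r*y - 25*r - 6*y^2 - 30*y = -15*r^2 + r*(-23*y - 32) - 6*y^2 - 41*y + 7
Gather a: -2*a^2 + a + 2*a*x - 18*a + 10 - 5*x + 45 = -2*a^2 + a*(2*x - 17) - 5*x + 55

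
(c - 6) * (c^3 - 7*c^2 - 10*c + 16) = c^4 - 13*c^3 + 32*c^2 + 76*c - 96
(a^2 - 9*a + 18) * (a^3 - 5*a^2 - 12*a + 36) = a^5 - 14*a^4 + 51*a^3 + 54*a^2 - 540*a + 648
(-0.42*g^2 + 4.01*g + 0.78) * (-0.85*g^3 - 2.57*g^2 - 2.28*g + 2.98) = 0.357*g^5 - 2.3291*g^4 - 10.0111*g^3 - 12.399*g^2 + 10.1714*g + 2.3244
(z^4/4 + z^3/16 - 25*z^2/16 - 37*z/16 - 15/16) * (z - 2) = z^5/4 - 7*z^4/16 - 27*z^3/16 + 13*z^2/16 + 59*z/16 + 15/8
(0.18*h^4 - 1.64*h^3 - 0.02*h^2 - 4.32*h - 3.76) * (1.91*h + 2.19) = 0.3438*h^5 - 2.7382*h^4 - 3.6298*h^3 - 8.295*h^2 - 16.6424*h - 8.2344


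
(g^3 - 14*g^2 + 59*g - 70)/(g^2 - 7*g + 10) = g - 7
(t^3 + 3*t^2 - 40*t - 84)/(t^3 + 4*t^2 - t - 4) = (t^3 + 3*t^2 - 40*t - 84)/(t^3 + 4*t^2 - t - 4)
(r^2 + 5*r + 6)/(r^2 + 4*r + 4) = (r + 3)/(r + 2)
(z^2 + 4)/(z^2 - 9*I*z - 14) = (z + 2*I)/(z - 7*I)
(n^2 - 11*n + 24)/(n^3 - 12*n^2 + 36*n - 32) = (n - 3)/(n^2 - 4*n + 4)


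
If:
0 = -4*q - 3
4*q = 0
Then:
No Solution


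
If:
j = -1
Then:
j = -1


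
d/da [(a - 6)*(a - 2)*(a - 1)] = 3*a^2 - 18*a + 20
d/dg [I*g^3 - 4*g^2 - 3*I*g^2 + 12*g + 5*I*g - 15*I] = 3*I*g^2 - 8*g - 6*I*g + 12 + 5*I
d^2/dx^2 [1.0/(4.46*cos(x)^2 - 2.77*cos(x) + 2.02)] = (-79.5664*(1 - cos(x)^2)^2 + 37.0626*cos(x)^3 - 11.4193*cos(x)^2 - 79.7206*cos(x) + 76.8938)/(4.46*cos(x)^2 - 2.77*cos(x) + 2.02)^3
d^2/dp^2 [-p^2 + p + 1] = -2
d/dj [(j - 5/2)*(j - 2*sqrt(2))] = 2*j - 2*sqrt(2) - 5/2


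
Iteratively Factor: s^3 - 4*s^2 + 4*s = (s)*(s^2 - 4*s + 4) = s*(s - 2)*(s - 2)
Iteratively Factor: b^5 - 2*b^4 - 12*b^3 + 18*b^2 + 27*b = (b + 1)*(b^4 - 3*b^3 - 9*b^2 + 27*b) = (b + 1)*(b + 3)*(b^3 - 6*b^2 + 9*b) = b*(b + 1)*(b + 3)*(b^2 - 6*b + 9) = b*(b - 3)*(b + 1)*(b + 3)*(b - 3)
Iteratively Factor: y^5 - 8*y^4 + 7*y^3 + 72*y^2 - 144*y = (y - 3)*(y^4 - 5*y^3 - 8*y^2 + 48*y) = (y - 4)*(y - 3)*(y^3 - y^2 - 12*y) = (y - 4)*(y - 3)*(y + 3)*(y^2 - 4*y) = y*(y - 4)*(y - 3)*(y + 3)*(y - 4)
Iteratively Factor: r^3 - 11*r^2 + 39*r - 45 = (r - 3)*(r^2 - 8*r + 15) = (r - 3)^2*(r - 5)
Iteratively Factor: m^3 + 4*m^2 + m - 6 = (m + 2)*(m^2 + 2*m - 3) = (m - 1)*(m + 2)*(m + 3)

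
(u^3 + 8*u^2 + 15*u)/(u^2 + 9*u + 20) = u*(u + 3)/(u + 4)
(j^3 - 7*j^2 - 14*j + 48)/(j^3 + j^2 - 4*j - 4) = (j^2 - 5*j - 24)/(j^2 + 3*j + 2)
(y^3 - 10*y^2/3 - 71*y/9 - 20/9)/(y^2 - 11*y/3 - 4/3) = (3*y^2 - 11*y - 20)/(3*(y - 4))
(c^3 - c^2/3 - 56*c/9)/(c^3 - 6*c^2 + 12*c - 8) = c*(9*c^2 - 3*c - 56)/(9*(c^3 - 6*c^2 + 12*c - 8))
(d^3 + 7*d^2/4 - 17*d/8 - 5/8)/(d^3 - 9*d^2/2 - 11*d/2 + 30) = (4*d^2 - 3*d - 1)/(4*(d^2 - 7*d + 12))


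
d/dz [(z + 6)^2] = 2*z + 12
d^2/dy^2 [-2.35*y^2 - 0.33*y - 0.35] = -4.70000000000000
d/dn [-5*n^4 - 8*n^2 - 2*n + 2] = -20*n^3 - 16*n - 2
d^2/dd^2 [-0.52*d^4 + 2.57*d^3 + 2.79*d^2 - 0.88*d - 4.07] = -6.24*d^2 + 15.42*d + 5.58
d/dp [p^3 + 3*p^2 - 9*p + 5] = 3*p^2 + 6*p - 9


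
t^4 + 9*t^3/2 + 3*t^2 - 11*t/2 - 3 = (t - 1)*(t + 1/2)*(t + 2)*(t + 3)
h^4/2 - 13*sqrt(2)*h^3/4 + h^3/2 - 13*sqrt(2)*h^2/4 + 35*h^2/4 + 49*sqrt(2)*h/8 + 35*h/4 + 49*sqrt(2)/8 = (h/2 + 1/2)*(h - 7*sqrt(2)/2)^2*(h + sqrt(2)/2)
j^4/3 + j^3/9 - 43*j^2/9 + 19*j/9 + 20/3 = (j/3 + 1/3)*(j - 3)*(j - 5/3)*(j + 4)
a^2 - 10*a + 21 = (a - 7)*(a - 3)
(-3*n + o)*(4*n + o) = -12*n^2 + n*o + o^2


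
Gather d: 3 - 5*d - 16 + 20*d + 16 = 15*d + 3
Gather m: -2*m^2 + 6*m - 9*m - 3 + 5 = -2*m^2 - 3*m + 2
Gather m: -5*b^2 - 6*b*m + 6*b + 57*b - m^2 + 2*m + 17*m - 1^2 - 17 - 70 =-5*b^2 + 63*b - m^2 + m*(19 - 6*b) - 88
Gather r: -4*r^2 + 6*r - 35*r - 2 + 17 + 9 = -4*r^2 - 29*r + 24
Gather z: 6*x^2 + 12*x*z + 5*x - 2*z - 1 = 6*x^2 + 5*x + z*(12*x - 2) - 1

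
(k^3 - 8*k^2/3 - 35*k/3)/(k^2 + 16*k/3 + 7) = k*(k - 5)/(k + 3)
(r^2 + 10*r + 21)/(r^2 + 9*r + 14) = (r + 3)/(r + 2)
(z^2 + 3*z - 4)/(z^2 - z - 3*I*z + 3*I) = (z + 4)/(z - 3*I)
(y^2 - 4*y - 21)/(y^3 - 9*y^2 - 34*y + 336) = (y + 3)/(y^2 - 2*y - 48)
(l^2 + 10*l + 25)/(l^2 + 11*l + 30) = (l + 5)/(l + 6)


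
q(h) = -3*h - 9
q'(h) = -3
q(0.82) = -11.46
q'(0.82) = -3.00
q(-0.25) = -8.25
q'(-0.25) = -3.00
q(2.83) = -17.49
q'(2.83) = -3.00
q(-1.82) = -3.54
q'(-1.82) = -3.00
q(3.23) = -18.69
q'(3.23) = -3.00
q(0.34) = -10.02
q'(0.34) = -3.00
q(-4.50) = 4.50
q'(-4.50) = -3.00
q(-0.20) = -8.40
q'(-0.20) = -3.00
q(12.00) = -45.00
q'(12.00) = -3.00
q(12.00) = -45.00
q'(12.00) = -3.00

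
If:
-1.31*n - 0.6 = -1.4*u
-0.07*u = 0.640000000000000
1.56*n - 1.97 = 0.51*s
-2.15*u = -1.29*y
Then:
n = -10.23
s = -35.15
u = -9.14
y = -15.24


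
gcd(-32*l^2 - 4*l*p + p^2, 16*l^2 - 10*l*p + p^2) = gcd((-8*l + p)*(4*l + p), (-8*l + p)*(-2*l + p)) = -8*l + p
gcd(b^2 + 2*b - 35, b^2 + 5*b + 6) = 1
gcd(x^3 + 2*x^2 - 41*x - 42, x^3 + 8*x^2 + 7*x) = x^2 + 8*x + 7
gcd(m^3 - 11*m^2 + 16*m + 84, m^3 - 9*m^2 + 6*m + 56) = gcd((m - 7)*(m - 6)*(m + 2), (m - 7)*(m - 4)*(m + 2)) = m^2 - 5*m - 14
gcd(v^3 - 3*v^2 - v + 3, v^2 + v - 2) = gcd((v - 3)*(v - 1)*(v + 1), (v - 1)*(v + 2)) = v - 1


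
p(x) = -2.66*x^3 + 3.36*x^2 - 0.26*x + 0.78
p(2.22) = -12.34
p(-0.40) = 1.59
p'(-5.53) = -281.46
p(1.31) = 0.23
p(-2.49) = 63.33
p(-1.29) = 12.42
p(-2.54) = 66.71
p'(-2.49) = -66.47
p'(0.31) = 1.06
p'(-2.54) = -68.81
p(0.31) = 0.94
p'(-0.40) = -4.22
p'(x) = -7.98*x^2 + 6.72*x - 0.26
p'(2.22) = -24.67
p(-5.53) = 554.81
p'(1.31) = -5.15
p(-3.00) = 103.62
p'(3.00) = -51.92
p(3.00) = -41.58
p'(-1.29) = -22.21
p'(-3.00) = -92.24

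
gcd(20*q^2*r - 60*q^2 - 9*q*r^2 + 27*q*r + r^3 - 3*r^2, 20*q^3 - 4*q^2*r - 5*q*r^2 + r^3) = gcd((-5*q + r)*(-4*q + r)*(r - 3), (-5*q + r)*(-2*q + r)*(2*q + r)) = 5*q - r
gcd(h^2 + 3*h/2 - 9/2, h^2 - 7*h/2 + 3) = h - 3/2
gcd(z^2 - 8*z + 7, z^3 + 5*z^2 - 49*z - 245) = z - 7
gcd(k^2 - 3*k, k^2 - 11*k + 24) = k - 3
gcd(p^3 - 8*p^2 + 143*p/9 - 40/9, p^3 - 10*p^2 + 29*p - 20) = p - 5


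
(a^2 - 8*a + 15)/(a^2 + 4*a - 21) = (a - 5)/(a + 7)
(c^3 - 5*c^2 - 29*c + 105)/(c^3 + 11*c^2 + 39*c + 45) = (c^2 - 10*c + 21)/(c^2 + 6*c + 9)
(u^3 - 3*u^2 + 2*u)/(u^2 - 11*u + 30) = u*(u^2 - 3*u + 2)/(u^2 - 11*u + 30)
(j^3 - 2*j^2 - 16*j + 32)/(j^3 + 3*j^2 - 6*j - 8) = (j - 4)/(j + 1)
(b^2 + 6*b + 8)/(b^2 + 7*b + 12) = (b + 2)/(b + 3)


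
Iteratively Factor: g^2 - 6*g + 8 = (g - 4)*(g - 2)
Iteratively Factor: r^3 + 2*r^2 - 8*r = (r)*(r^2 + 2*r - 8) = r*(r - 2)*(r + 4)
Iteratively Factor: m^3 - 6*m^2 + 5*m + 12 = (m - 3)*(m^2 - 3*m - 4) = (m - 3)*(m + 1)*(m - 4)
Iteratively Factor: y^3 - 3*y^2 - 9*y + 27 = (y - 3)*(y^2 - 9) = (y - 3)^2*(y + 3)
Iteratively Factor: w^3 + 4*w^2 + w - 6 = (w - 1)*(w^2 + 5*w + 6) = (w - 1)*(w + 2)*(w + 3)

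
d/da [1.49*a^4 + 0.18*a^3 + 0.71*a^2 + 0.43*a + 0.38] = 5.96*a^3 + 0.54*a^2 + 1.42*a + 0.43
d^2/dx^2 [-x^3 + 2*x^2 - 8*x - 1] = 4 - 6*x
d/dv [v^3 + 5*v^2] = v*(3*v + 10)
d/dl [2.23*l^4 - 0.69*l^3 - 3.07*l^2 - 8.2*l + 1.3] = 8.92*l^3 - 2.07*l^2 - 6.14*l - 8.2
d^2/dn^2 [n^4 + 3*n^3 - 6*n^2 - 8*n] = 12*n^2 + 18*n - 12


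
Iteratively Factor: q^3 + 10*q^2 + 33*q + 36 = (q + 3)*(q^2 + 7*q + 12) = (q + 3)^2*(q + 4)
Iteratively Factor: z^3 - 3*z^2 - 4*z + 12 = (z - 3)*(z^2 - 4) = (z - 3)*(z + 2)*(z - 2)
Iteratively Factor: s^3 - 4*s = (s)*(s^2 - 4) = s*(s + 2)*(s - 2)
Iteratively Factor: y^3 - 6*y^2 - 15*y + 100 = (y - 5)*(y^2 - y - 20) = (y - 5)*(y + 4)*(y - 5)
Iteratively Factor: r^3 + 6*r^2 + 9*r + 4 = (r + 1)*(r^2 + 5*r + 4) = (r + 1)^2*(r + 4)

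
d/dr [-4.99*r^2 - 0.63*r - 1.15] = -9.98*r - 0.63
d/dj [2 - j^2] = -2*j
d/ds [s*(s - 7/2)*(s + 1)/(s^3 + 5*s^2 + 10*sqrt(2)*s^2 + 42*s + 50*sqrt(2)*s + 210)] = (15*s^4 + 20*sqrt(2)*s^4 + 182*s^3 + 200*sqrt(2)*s^3 - 180*sqrt(2)*s^2 + 1085*s^2 - 2100*s - 1470)/(2*(s^6 + 10*s^5 + 20*sqrt(2)*s^5 + 200*sqrt(2)*s^4 + 309*s^4 + 1340*sqrt(2)*s^3 + 2840*s^3 + 8864*s^2 + 8400*sqrt(2)*s^2 + 17640*s + 21000*sqrt(2)*s + 44100))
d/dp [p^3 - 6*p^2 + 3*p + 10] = 3*p^2 - 12*p + 3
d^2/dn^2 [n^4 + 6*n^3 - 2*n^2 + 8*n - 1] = 12*n^2 + 36*n - 4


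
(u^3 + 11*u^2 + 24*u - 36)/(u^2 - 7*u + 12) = (u^3 + 11*u^2 + 24*u - 36)/(u^2 - 7*u + 12)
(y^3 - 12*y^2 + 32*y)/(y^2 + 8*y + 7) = y*(y^2 - 12*y + 32)/(y^2 + 8*y + 7)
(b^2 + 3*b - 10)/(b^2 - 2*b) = (b + 5)/b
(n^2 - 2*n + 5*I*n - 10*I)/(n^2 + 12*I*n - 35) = (n - 2)/(n + 7*I)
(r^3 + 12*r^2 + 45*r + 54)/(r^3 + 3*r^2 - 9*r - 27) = (r + 6)/(r - 3)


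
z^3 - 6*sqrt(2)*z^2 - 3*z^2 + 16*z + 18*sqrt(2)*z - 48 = (z - 3)*(z - 4*sqrt(2))*(z - 2*sqrt(2))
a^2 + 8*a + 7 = (a + 1)*(a + 7)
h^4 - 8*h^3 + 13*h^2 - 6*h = h*(h - 6)*(h - 1)^2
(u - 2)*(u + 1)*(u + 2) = u^3 + u^2 - 4*u - 4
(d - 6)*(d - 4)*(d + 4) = d^3 - 6*d^2 - 16*d + 96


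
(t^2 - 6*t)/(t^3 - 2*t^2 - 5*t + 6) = t*(t - 6)/(t^3 - 2*t^2 - 5*t + 6)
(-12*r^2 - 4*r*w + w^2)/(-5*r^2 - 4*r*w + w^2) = (12*r^2 + 4*r*w - w^2)/(5*r^2 + 4*r*w - w^2)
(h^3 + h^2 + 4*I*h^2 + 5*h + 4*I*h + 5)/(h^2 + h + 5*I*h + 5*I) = h - I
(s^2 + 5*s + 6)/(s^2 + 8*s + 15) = (s + 2)/(s + 5)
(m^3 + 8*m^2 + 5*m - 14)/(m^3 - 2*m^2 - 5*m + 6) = (m + 7)/(m - 3)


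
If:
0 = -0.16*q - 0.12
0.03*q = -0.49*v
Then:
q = -0.75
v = 0.05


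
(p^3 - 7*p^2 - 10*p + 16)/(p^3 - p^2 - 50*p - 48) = (p^2 + p - 2)/(p^2 + 7*p + 6)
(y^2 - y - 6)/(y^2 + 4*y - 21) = (y + 2)/(y + 7)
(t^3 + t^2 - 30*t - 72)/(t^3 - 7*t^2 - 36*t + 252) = (t^2 + 7*t + 12)/(t^2 - t - 42)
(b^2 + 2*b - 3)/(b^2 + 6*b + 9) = (b - 1)/(b + 3)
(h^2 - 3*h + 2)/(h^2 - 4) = (h - 1)/(h + 2)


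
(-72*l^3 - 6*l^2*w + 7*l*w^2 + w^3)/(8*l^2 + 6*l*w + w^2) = (-18*l^2 + 3*l*w + w^2)/(2*l + w)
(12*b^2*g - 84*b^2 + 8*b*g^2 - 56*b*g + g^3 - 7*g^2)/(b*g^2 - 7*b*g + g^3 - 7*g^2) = (12*b^2 + 8*b*g + g^2)/(g*(b + g))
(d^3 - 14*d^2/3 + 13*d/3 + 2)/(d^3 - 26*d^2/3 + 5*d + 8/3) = (d^2 - 5*d + 6)/(d^2 - 9*d + 8)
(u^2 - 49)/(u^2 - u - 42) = (u + 7)/(u + 6)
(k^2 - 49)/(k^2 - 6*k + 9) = (k^2 - 49)/(k^2 - 6*k + 9)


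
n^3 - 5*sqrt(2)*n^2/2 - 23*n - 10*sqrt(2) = (n - 5*sqrt(2))*(n + sqrt(2)/2)*(n + 2*sqrt(2))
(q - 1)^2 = q^2 - 2*q + 1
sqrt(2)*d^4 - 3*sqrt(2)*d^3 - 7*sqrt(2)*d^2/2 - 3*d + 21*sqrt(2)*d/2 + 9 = (d - 3)*(d - 3*sqrt(2)/2)*(d + sqrt(2))*(sqrt(2)*d + 1)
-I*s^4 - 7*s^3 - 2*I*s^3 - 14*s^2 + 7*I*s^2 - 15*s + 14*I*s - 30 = (s + 2)*(s - 5*I)*(s - 3*I)*(-I*s + 1)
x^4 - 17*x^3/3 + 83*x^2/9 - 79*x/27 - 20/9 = (x - 3)*(x - 5/3)*(x - 4/3)*(x + 1/3)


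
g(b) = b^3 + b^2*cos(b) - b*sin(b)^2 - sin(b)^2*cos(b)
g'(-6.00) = 89.07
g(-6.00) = -181.04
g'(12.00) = 540.71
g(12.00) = 1845.82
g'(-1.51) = 6.77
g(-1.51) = -1.86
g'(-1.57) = 7.85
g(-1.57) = -2.30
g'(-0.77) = 0.21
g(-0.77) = -0.01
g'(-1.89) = 14.85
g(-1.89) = -5.89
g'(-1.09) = 1.61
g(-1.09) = -0.25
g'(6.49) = 127.38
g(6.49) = 314.27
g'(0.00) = 0.00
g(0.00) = 0.00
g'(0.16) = 0.01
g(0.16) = 0.00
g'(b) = -b^2*sin(b) + 3*b^2 - 2*b*sin(b)*cos(b) + 2*b*cos(b) + sin(b)^3 - sin(b)^2 - 2*sin(b)*cos(b)^2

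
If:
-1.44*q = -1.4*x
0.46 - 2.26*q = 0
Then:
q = 0.20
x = 0.21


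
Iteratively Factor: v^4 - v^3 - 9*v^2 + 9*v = (v + 3)*(v^3 - 4*v^2 + 3*v) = (v - 1)*(v + 3)*(v^2 - 3*v) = v*(v - 1)*(v + 3)*(v - 3)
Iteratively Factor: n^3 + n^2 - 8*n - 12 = (n + 2)*(n^2 - n - 6) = (n - 3)*(n + 2)*(n + 2)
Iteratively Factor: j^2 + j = (j + 1)*(j)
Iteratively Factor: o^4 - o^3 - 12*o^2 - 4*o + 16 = (o - 4)*(o^3 + 3*o^2 - 4) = (o - 4)*(o - 1)*(o^2 + 4*o + 4) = (o - 4)*(o - 1)*(o + 2)*(o + 2)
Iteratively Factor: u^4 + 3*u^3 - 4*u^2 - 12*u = (u - 2)*(u^3 + 5*u^2 + 6*u) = (u - 2)*(u + 3)*(u^2 + 2*u) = u*(u - 2)*(u + 3)*(u + 2)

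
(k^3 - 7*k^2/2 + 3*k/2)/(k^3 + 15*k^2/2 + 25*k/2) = (2*k^2 - 7*k + 3)/(2*k^2 + 15*k + 25)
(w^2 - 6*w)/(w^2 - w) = (w - 6)/(w - 1)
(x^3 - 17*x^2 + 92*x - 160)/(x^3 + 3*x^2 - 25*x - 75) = (x^2 - 12*x + 32)/(x^2 + 8*x + 15)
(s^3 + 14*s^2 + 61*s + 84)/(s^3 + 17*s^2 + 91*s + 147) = (s + 4)/(s + 7)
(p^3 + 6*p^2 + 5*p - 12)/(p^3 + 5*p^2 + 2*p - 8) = (p + 3)/(p + 2)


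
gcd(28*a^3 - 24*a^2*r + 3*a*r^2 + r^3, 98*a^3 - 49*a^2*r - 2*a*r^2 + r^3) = -14*a^2 + 5*a*r + r^2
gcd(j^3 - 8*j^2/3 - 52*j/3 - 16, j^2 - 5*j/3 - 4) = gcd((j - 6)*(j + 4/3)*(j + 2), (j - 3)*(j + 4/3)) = j + 4/3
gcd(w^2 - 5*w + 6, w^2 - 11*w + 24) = w - 3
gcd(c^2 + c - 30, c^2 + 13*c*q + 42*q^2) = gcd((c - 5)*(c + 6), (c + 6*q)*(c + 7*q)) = 1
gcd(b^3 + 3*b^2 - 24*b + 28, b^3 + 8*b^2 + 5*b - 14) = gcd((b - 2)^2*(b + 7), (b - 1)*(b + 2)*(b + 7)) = b + 7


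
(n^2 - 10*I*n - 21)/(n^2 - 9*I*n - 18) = (n - 7*I)/(n - 6*I)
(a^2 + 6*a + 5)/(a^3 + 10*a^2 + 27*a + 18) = (a + 5)/(a^2 + 9*a + 18)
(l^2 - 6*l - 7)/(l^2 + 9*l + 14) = (l^2 - 6*l - 7)/(l^2 + 9*l + 14)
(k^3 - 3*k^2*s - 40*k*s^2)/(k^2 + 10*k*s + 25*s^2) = k*(k - 8*s)/(k + 5*s)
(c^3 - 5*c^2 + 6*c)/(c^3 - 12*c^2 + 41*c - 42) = c/(c - 7)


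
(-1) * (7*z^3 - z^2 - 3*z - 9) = -7*z^3 + z^2 + 3*z + 9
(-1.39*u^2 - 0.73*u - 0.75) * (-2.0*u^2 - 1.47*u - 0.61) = 2.78*u^4 + 3.5033*u^3 + 3.421*u^2 + 1.5478*u + 0.4575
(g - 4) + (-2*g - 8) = -g - 12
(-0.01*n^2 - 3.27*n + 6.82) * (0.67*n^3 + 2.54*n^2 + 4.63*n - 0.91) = -0.0067*n^5 - 2.2163*n^4 - 3.7827*n^3 + 2.1918*n^2 + 34.5523*n - 6.2062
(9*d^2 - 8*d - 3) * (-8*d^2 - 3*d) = -72*d^4 + 37*d^3 + 48*d^2 + 9*d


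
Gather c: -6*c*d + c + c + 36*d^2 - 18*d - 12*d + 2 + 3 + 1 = c*(2 - 6*d) + 36*d^2 - 30*d + 6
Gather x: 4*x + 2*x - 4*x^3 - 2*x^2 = -4*x^3 - 2*x^2 + 6*x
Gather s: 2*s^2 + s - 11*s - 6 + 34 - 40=2*s^2 - 10*s - 12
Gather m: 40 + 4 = 44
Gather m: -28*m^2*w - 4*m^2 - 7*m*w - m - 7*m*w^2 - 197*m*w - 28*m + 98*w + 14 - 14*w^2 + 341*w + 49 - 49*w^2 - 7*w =m^2*(-28*w - 4) + m*(-7*w^2 - 204*w - 29) - 63*w^2 + 432*w + 63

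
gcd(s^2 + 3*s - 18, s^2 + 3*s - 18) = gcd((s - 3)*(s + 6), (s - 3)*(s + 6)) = s^2 + 3*s - 18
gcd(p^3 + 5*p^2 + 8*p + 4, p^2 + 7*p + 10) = p + 2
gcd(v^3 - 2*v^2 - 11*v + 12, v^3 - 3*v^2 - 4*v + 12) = 1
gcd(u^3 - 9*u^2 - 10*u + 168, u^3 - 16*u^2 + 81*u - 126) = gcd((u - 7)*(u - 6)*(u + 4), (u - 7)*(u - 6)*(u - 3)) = u^2 - 13*u + 42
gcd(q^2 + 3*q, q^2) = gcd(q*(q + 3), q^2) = q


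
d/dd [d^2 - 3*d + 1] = 2*d - 3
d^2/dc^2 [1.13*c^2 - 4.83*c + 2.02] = 2.26000000000000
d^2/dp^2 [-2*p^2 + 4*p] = -4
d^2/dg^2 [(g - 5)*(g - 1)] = 2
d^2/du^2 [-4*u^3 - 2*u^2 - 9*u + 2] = -24*u - 4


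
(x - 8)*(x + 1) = x^2 - 7*x - 8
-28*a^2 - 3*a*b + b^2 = (-7*a + b)*(4*a + b)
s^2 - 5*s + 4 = (s - 4)*(s - 1)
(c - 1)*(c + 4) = c^2 + 3*c - 4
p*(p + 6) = p^2 + 6*p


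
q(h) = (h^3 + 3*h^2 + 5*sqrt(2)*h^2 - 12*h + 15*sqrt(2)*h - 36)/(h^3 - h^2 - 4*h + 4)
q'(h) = (-3*h^2 + 2*h + 4)*(h^3 + 3*h^2 + 5*sqrt(2)*h^2 - 12*h + 15*sqrt(2)*h - 36)/(h^3 - h^2 - 4*h + 4)^2 + (3*h^2 + 6*h + 10*sqrt(2)*h - 12 + 15*sqrt(2))/(h^3 - h^2 - 4*h + 4) = ((-3*h^2 + 2*h + 4)*(h^3 + 3*h^2 + 5*sqrt(2)*h^2 - 12*h + 15*sqrt(2)*h - 36) + (h^3 - h^2 - 4*h + 4)*(3*h^2 + 6*h + 10*sqrt(2)*h - 12 + 15*sqrt(2)))/(h^3 - h^2 - 4*h + 4)^2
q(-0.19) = -7.93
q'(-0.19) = -4.74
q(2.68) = 15.01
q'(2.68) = -18.38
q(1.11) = 39.40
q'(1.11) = -442.44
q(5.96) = 3.76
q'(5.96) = -0.67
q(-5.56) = -0.30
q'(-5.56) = -0.11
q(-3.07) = -0.08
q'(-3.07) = 1.00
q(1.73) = -20.75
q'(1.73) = -115.02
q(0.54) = -16.37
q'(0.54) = -28.07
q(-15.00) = 0.36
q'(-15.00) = -0.04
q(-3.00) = 0.00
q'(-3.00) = 1.21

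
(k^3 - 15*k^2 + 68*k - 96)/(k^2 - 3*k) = k - 12 + 32/k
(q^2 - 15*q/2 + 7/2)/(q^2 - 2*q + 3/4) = 2*(q - 7)/(2*q - 3)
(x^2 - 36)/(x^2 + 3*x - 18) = (x - 6)/(x - 3)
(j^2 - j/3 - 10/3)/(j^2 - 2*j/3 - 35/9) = 3*(j - 2)/(3*j - 7)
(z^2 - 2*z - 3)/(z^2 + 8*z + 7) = (z - 3)/(z + 7)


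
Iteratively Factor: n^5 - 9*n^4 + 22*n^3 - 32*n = (n + 1)*(n^4 - 10*n^3 + 32*n^2 - 32*n) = (n - 4)*(n + 1)*(n^3 - 6*n^2 + 8*n) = n*(n - 4)*(n + 1)*(n^2 - 6*n + 8) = n*(n - 4)^2*(n + 1)*(n - 2)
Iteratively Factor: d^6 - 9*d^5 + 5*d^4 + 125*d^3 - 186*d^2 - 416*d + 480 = (d - 1)*(d^5 - 8*d^4 - 3*d^3 + 122*d^2 - 64*d - 480) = (d - 5)*(d - 1)*(d^4 - 3*d^3 - 18*d^2 + 32*d + 96) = (d - 5)*(d - 1)*(d + 2)*(d^3 - 5*d^2 - 8*d + 48) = (d - 5)*(d - 4)*(d - 1)*(d + 2)*(d^2 - d - 12) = (d - 5)*(d - 4)*(d - 1)*(d + 2)*(d + 3)*(d - 4)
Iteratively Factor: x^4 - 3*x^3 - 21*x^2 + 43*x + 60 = (x - 3)*(x^3 - 21*x - 20) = (x - 3)*(x + 4)*(x^2 - 4*x - 5) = (x - 5)*(x - 3)*(x + 4)*(x + 1)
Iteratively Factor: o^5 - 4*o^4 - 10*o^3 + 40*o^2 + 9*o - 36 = (o - 1)*(o^4 - 3*o^3 - 13*o^2 + 27*o + 36) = (o - 1)*(o + 3)*(o^3 - 6*o^2 + 5*o + 12) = (o - 4)*(o - 1)*(o + 3)*(o^2 - 2*o - 3) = (o - 4)*(o - 3)*(o - 1)*(o + 3)*(o + 1)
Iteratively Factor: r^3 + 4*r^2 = (r)*(r^2 + 4*r) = r*(r + 4)*(r)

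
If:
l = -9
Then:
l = -9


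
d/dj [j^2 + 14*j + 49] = 2*j + 14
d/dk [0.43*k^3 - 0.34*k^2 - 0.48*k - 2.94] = 1.29*k^2 - 0.68*k - 0.48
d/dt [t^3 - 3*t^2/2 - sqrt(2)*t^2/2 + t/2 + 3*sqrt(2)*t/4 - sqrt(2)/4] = 3*t^2 - 3*t - sqrt(2)*t + 1/2 + 3*sqrt(2)/4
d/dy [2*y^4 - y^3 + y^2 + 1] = y*(8*y^2 - 3*y + 2)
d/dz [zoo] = 0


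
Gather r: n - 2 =n - 2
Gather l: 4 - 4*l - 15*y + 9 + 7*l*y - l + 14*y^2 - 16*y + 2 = l*(7*y - 5) + 14*y^2 - 31*y + 15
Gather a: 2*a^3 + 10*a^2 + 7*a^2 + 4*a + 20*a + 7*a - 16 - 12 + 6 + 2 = 2*a^3 + 17*a^2 + 31*a - 20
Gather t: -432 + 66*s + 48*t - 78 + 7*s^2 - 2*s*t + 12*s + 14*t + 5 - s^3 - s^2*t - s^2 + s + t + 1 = -s^3 + 6*s^2 + 79*s + t*(-s^2 - 2*s + 63) - 504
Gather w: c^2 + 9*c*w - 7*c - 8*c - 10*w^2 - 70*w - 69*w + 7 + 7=c^2 - 15*c - 10*w^2 + w*(9*c - 139) + 14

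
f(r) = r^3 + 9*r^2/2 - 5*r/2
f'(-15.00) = 537.50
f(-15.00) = -2325.00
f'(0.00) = -2.50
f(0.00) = 0.00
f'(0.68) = 5.01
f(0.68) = 0.70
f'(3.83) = 75.98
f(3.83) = 112.62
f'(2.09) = 29.41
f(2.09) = 23.56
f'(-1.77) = -9.03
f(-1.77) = 12.98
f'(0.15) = -1.08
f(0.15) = -0.27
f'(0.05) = -2.04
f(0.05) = -0.11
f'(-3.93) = 8.46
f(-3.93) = 18.63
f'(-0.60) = -6.82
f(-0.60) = 2.90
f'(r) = 3*r^2 + 9*r - 5/2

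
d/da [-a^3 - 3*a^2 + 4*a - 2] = -3*a^2 - 6*a + 4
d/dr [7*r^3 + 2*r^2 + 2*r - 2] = 21*r^2 + 4*r + 2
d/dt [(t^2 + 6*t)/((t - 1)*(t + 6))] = -1/(t^2 - 2*t + 1)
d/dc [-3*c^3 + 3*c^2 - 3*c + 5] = -9*c^2 + 6*c - 3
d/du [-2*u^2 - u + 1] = -4*u - 1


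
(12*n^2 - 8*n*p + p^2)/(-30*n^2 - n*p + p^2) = (-2*n + p)/(5*n + p)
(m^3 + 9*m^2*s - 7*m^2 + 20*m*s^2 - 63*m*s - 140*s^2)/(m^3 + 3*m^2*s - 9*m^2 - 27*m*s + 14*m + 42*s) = (m^2 + 9*m*s + 20*s^2)/(m^2 + 3*m*s - 2*m - 6*s)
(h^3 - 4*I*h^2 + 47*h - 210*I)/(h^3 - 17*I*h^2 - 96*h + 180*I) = (h + 7*I)/(h - 6*I)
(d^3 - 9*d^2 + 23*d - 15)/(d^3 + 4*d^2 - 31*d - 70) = (d^2 - 4*d + 3)/(d^2 + 9*d + 14)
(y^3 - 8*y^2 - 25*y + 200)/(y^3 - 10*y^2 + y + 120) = (y + 5)/(y + 3)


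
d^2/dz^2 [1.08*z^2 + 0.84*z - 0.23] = 2.16000000000000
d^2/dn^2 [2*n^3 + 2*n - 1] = 12*n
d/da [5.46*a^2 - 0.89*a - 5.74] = 10.92*a - 0.89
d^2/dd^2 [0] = 0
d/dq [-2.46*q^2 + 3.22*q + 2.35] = 3.22 - 4.92*q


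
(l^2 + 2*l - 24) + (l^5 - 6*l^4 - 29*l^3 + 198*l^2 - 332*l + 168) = l^5 - 6*l^4 - 29*l^3 + 199*l^2 - 330*l + 144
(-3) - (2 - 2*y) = 2*y - 5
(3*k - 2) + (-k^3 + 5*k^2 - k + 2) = -k^3 + 5*k^2 + 2*k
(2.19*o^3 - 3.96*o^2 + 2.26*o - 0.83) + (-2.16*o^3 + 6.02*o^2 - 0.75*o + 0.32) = 0.0299999999999998*o^3 + 2.06*o^2 + 1.51*o - 0.51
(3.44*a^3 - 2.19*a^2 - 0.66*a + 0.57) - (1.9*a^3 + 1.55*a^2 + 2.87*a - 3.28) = 1.54*a^3 - 3.74*a^2 - 3.53*a + 3.85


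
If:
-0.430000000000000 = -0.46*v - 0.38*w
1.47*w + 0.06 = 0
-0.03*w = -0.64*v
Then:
No Solution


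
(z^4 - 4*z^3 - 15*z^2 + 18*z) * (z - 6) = z^5 - 10*z^4 + 9*z^3 + 108*z^2 - 108*z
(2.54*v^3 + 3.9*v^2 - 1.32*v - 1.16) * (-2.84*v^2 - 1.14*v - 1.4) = -7.2136*v^5 - 13.9716*v^4 - 4.2532*v^3 - 0.6608*v^2 + 3.1704*v + 1.624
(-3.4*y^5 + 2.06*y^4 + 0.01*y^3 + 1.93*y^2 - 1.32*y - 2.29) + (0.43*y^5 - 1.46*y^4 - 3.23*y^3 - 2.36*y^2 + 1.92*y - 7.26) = -2.97*y^5 + 0.6*y^4 - 3.22*y^3 - 0.43*y^2 + 0.6*y - 9.55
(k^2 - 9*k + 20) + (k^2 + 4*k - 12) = 2*k^2 - 5*k + 8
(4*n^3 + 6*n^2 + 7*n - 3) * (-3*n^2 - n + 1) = -12*n^5 - 22*n^4 - 23*n^3 + 8*n^2 + 10*n - 3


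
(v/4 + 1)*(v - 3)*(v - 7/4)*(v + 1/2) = v^4/4 - v^3/16 - 113*v^2/32 + 113*v/32 + 21/8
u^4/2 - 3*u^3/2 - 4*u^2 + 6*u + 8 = (u/2 + 1)*(u - 4)*(u - 2)*(u + 1)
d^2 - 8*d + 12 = (d - 6)*(d - 2)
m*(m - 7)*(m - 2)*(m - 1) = m^4 - 10*m^3 + 23*m^2 - 14*m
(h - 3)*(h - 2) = h^2 - 5*h + 6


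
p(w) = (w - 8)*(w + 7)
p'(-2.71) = -6.42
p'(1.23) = 1.46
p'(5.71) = 10.42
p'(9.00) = 17.00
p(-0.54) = -55.17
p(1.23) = -55.72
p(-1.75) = -51.19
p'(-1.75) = -4.50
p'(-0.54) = -2.08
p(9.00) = 16.00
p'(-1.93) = -4.86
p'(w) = 2*w - 1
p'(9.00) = 17.00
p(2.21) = -53.33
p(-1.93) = -50.35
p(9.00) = 16.00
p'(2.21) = 3.42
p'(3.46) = 5.92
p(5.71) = -29.11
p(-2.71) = -45.95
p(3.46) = -47.49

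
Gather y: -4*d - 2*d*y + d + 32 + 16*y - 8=-3*d + y*(16 - 2*d) + 24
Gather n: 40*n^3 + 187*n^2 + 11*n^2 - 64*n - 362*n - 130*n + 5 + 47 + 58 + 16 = 40*n^3 + 198*n^2 - 556*n + 126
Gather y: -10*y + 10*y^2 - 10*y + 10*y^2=20*y^2 - 20*y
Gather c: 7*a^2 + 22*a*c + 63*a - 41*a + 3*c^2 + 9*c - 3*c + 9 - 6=7*a^2 + 22*a + 3*c^2 + c*(22*a + 6) + 3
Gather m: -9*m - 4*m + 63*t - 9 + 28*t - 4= -13*m + 91*t - 13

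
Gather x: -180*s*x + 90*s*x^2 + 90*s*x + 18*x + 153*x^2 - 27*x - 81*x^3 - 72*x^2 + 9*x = -90*s*x - 81*x^3 + x^2*(90*s + 81)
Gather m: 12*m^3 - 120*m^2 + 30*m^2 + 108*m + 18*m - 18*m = 12*m^3 - 90*m^2 + 108*m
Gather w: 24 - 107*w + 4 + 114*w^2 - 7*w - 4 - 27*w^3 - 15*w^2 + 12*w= -27*w^3 + 99*w^2 - 102*w + 24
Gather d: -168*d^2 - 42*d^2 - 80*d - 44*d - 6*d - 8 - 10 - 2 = -210*d^2 - 130*d - 20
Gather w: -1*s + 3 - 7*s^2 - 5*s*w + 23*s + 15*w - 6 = -7*s^2 + 22*s + w*(15 - 5*s) - 3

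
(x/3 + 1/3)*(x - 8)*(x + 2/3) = x^3/3 - 19*x^2/9 - 38*x/9 - 16/9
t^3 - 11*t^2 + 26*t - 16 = (t - 8)*(t - 2)*(t - 1)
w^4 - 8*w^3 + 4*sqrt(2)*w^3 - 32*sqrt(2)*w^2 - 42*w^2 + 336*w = w*(w - 8)*(w - 3*sqrt(2))*(w + 7*sqrt(2))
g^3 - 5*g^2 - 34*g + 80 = (g - 8)*(g - 2)*(g + 5)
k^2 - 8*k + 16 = (k - 4)^2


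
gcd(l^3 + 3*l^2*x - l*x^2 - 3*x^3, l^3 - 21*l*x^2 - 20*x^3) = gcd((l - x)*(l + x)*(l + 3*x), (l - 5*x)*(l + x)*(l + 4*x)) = l + x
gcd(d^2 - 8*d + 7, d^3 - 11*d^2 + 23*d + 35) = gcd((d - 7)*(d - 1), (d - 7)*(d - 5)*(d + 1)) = d - 7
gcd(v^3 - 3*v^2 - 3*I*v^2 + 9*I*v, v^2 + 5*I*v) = v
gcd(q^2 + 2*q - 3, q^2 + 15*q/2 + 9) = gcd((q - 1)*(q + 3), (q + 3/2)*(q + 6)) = 1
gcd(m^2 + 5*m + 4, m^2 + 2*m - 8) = m + 4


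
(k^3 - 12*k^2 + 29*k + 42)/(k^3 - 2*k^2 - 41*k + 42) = (k^2 - 5*k - 6)/(k^2 + 5*k - 6)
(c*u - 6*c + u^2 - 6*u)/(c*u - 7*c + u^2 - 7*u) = (u - 6)/(u - 7)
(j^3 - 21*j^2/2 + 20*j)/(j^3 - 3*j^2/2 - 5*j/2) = (j - 8)/(j + 1)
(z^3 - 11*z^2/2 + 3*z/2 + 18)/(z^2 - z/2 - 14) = (2*z^2 - 3*z - 9)/(2*z + 7)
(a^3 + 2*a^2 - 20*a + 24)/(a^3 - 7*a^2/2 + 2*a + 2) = 2*(a + 6)/(2*a + 1)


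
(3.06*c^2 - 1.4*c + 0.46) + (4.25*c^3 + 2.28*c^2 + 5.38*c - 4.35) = 4.25*c^3 + 5.34*c^2 + 3.98*c - 3.89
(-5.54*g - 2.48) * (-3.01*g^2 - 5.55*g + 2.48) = 16.6754*g^3 + 38.2118*g^2 + 0.024799999999999*g - 6.1504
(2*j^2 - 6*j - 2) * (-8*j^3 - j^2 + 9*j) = -16*j^5 + 46*j^4 + 40*j^3 - 52*j^2 - 18*j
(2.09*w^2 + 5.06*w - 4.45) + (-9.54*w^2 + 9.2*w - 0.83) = -7.45*w^2 + 14.26*w - 5.28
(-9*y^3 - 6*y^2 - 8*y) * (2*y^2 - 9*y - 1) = -18*y^5 + 69*y^4 + 47*y^3 + 78*y^2 + 8*y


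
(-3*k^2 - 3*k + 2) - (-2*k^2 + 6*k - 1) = -k^2 - 9*k + 3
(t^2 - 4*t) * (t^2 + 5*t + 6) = t^4 + t^3 - 14*t^2 - 24*t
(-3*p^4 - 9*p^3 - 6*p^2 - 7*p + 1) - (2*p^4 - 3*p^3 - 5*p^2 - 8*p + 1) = -5*p^4 - 6*p^3 - p^2 + p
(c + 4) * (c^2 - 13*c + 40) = c^3 - 9*c^2 - 12*c + 160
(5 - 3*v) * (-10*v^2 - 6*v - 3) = 30*v^3 - 32*v^2 - 21*v - 15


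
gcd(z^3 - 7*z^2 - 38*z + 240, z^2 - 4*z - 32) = z - 8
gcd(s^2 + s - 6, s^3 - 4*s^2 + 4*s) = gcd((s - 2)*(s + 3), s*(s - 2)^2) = s - 2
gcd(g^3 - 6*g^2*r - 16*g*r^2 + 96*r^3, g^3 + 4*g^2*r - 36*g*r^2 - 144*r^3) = -g^2 + 2*g*r + 24*r^2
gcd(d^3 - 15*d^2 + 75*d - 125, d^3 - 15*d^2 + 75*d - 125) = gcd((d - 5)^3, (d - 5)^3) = d^3 - 15*d^2 + 75*d - 125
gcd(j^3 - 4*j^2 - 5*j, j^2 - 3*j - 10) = j - 5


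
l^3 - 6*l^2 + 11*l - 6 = (l - 3)*(l - 2)*(l - 1)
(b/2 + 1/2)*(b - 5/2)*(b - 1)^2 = b^4/2 - 7*b^3/4 + 3*b^2/4 + 7*b/4 - 5/4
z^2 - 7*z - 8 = (z - 8)*(z + 1)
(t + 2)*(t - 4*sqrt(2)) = t^2 - 4*sqrt(2)*t + 2*t - 8*sqrt(2)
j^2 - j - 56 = (j - 8)*(j + 7)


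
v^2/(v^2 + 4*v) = v/(v + 4)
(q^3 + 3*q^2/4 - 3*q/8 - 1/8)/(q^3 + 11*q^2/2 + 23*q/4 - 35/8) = (4*q^2 + 5*q + 1)/(4*q^2 + 24*q + 35)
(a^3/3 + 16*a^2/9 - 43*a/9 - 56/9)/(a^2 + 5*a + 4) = (3*a^2 + 13*a - 56)/(9*(a + 4))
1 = 1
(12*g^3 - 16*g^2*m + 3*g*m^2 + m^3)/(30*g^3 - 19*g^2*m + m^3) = (6*g^2 - 5*g*m - m^2)/(15*g^2 - 2*g*m - m^2)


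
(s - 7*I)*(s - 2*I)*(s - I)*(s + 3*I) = s^4 - 7*I*s^3 + 7*s^2 - 55*I*s - 42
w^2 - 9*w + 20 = (w - 5)*(w - 4)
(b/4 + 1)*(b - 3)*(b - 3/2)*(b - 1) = b^4/4 - 3*b^3/8 - 13*b^2/4 + 63*b/8 - 9/2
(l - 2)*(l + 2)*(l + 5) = l^3 + 5*l^2 - 4*l - 20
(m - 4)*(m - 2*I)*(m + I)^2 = m^4 - 4*m^3 + 3*m^2 - 12*m + 2*I*m - 8*I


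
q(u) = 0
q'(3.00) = 0.00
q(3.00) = 0.00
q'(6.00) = 0.00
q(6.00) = 0.00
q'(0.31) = 0.00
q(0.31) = 0.00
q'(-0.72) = 0.00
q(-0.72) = 0.00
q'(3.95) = 0.00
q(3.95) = 0.00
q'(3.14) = 0.00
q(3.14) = 0.00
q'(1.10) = 0.00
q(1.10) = 0.00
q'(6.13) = 0.00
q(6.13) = 0.00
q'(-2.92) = 0.00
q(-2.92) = 0.00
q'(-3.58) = 0.00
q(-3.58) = 0.00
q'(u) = 0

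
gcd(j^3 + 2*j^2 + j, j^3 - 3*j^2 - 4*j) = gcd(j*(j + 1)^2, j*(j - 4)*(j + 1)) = j^2 + j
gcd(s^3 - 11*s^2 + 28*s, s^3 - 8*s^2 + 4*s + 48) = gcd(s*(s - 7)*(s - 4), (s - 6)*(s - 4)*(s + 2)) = s - 4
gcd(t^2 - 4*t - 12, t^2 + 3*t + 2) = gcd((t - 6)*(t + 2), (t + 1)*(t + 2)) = t + 2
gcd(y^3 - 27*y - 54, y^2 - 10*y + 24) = y - 6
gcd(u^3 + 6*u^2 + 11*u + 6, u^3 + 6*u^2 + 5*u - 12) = u + 3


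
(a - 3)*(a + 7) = a^2 + 4*a - 21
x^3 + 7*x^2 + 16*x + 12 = (x + 2)^2*(x + 3)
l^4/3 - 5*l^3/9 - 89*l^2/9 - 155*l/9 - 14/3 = (l/3 + 1)*(l - 7)*(l + 1/3)*(l + 2)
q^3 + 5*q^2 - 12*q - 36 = (q - 3)*(q + 2)*(q + 6)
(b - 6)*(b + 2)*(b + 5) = b^3 + b^2 - 32*b - 60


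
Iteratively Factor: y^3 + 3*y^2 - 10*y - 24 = (y + 2)*(y^2 + y - 12) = (y - 3)*(y + 2)*(y + 4)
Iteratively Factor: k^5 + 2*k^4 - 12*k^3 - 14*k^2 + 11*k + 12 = (k + 4)*(k^4 - 2*k^3 - 4*k^2 + 2*k + 3) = (k - 3)*(k + 4)*(k^3 + k^2 - k - 1) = (k - 3)*(k + 1)*(k + 4)*(k^2 - 1) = (k - 3)*(k - 1)*(k + 1)*(k + 4)*(k + 1)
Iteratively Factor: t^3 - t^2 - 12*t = (t + 3)*(t^2 - 4*t) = (t - 4)*(t + 3)*(t)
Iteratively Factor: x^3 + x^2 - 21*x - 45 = (x - 5)*(x^2 + 6*x + 9) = (x - 5)*(x + 3)*(x + 3)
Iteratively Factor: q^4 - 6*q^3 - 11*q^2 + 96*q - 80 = (q + 4)*(q^3 - 10*q^2 + 29*q - 20) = (q - 5)*(q + 4)*(q^2 - 5*q + 4) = (q - 5)*(q - 4)*(q + 4)*(q - 1)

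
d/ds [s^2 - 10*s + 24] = 2*s - 10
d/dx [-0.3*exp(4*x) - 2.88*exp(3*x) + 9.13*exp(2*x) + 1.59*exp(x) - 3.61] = (-1.2*exp(3*x) - 8.64*exp(2*x) + 18.26*exp(x) + 1.59)*exp(x)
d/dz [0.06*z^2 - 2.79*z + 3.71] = 0.12*z - 2.79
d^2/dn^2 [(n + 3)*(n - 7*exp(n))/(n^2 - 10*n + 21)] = (-7*n^5*exp(n) + 133*n^4*exp(n) - 644*n^3*exp(n) + 26*n^3 - 1428*n^2*exp(n) - 126*n^2 + 16779*n*exp(n) - 378*n - 30513*exp(n) + 2142)/(n^6 - 30*n^5 + 363*n^4 - 2260*n^3 + 7623*n^2 - 13230*n + 9261)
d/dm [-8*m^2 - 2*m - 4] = -16*m - 2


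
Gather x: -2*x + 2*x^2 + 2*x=2*x^2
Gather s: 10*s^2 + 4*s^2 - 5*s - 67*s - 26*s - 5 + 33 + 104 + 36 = 14*s^2 - 98*s + 168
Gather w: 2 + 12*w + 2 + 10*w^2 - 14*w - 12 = 10*w^2 - 2*w - 8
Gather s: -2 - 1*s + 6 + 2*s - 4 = s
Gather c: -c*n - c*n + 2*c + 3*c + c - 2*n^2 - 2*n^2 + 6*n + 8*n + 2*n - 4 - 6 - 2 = c*(6 - 2*n) - 4*n^2 + 16*n - 12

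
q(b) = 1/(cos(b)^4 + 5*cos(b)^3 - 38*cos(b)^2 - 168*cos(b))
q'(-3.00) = 0.00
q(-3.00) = 0.01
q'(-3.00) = 0.00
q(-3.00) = 0.01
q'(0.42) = -0.00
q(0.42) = -0.01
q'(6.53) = -0.00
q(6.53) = -0.01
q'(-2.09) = 0.02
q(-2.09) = 0.01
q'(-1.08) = 0.02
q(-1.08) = -0.01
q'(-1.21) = 0.04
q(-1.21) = -0.02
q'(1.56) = -51.07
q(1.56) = -0.55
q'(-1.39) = 0.18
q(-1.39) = -0.03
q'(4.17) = 0.02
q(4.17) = 0.01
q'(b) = (4*sin(b)*cos(b)^3 + 15*sin(b)*cos(b)^2 - 76*sin(b)*cos(b) - 168*sin(b))/(cos(b)^4 + 5*cos(b)^3 - 38*cos(b)^2 - 168*cos(b))^2 = (4*cos(b)^3 + 15*cos(b)^2 - 76*cos(b) - 168)*sin(b)/((cos(b)^3 + 5*cos(b)^2 - 38*cos(b) - 168)^2*cos(b)^2)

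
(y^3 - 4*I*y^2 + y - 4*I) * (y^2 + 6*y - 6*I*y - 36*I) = y^5 + 6*y^4 - 10*I*y^4 - 23*y^3 - 60*I*y^3 - 138*y^2 - 10*I*y^2 - 24*y - 60*I*y - 144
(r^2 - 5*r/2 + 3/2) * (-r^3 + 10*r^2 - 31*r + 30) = -r^5 + 25*r^4/2 - 115*r^3/2 + 245*r^2/2 - 243*r/2 + 45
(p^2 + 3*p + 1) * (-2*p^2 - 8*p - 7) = -2*p^4 - 14*p^3 - 33*p^2 - 29*p - 7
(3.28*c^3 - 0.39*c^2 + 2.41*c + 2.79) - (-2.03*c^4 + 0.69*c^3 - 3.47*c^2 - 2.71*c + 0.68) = 2.03*c^4 + 2.59*c^3 + 3.08*c^2 + 5.12*c + 2.11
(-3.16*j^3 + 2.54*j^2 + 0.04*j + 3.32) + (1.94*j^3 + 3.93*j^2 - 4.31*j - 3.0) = -1.22*j^3 + 6.47*j^2 - 4.27*j + 0.32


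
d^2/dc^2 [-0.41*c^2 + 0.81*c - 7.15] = -0.820000000000000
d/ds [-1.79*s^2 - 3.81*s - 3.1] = -3.58*s - 3.81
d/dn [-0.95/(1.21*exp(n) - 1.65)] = 1.1495*exp(n)/(1.21*exp(n) - 1.65)^2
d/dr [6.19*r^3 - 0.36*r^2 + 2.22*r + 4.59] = 18.57*r^2 - 0.72*r + 2.22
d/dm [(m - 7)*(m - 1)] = 2*m - 8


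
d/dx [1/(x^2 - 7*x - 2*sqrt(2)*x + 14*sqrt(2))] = (-2*x + 2*sqrt(2) + 7)/(x^2 - 7*x - 2*sqrt(2)*x + 14*sqrt(2))^2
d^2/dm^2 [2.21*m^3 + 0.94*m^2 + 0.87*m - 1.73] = 13.26*m + 1.88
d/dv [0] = 0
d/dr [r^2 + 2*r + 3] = 2*r + 2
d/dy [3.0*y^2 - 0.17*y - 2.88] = 6.0*y - 0.17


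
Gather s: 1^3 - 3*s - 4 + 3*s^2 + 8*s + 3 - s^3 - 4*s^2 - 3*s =-s^3 - s^2 + 2*s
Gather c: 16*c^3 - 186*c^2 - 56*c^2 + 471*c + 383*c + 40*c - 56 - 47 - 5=16*c^3 - 242*c^2 + 894*c - 108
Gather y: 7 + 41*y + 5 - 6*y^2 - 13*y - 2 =-6*y^2 + 28*y + 10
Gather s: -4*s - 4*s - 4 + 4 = -8*s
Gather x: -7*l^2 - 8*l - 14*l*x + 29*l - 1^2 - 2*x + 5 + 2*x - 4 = -7*l^2 - 14*l*x + 21*l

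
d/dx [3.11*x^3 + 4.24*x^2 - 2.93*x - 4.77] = 9.33*x^2 + 8.48*x - 2.93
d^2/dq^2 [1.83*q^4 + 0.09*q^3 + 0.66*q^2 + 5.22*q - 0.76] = 21.96*q^2 + 0.54*q + 1.32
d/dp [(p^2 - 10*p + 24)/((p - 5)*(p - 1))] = 2*(2*p^2 - 19*p + 47)/(p^4 - 12*p^3 + 46*p^2 - 60*p + 25)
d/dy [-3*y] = -3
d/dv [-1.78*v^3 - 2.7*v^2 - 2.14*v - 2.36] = -5.34*v^2 - 5.4*v - 2.14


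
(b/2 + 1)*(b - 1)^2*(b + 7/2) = b^4/2 + 7*b^3/4 - 3*b^2/2 - 17*b/4 + 7/2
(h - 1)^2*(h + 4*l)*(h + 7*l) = h^4 + 11*h^3*l - 2*h^3 + 28*h^2*l^2 - 22*h^2*l + h^2 - 56*h*l^2 + 11*h*l + 28*l^2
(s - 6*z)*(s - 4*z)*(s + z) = s^3 - 9*s^2*z + 14*s*z^2 + 24*z^3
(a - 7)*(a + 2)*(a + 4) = a^3 - a^2 - 34*a - 56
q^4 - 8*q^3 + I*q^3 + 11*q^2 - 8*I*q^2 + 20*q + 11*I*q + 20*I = (q - 5)*(q - 4)*(q + 1)*(q + I)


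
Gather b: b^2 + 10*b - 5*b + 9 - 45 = b^2 + 5*b - 36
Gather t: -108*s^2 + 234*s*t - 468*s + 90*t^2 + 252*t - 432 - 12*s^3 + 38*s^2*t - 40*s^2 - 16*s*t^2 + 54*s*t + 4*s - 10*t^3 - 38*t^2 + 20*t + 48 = -12*s^3 - 148*s^2 - 464*s - 10*t^3 + t^2*(52 - 16*s) + t*(38*s^2 + 288*s + 272) - 384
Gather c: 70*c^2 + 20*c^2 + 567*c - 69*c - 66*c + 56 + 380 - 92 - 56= 90*c^2 + 432*c + 288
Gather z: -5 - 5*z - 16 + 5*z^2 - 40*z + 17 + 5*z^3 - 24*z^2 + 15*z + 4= 5*z^3 - 19*z^2 - 30*z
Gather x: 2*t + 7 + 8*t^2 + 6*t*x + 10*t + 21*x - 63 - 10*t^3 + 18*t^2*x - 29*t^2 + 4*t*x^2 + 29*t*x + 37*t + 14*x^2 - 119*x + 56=-10*t^3 - 21*t^2 + 49*t + x^2*(4*t + 14) + x*(18*t^2 + 35*t - 98)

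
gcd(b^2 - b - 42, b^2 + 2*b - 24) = b + 6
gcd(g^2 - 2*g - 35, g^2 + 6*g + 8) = 1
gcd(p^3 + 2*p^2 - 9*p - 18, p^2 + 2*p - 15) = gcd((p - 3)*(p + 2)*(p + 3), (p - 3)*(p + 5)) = p - 3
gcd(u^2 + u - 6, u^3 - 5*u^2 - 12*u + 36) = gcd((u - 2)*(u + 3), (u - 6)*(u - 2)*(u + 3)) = u^2 + u - 6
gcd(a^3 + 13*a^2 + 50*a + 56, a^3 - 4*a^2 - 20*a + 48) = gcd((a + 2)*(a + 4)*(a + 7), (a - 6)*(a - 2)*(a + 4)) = a + 4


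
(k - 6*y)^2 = k^2 - 12*k*y + 36*y^2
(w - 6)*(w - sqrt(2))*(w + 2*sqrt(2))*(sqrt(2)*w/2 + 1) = sqrt(2)*w^4/2 - 3*sqrt(2)*w^3 + 2*w^3 - 12*w^2 - sqrt(2)*w^2 - 4*w + 6*sqrt(2)*w + 24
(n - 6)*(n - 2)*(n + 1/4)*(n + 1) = n^4 - 27*n^3/4 + 9*n^2/4 + 13*n + 3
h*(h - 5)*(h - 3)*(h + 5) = h^4 - 3*h^3 - 25*h^2 + 75*h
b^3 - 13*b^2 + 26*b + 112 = (b - 8)*(b - 7)*(b + 2)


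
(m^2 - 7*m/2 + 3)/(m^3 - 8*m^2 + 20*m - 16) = (m - 3/2)/(m^2 - 6*m + 8)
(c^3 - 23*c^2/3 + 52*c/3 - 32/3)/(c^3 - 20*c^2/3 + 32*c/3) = (c - 1)/c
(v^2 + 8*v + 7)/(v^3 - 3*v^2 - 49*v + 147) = (v + 1)/(v^2 - 10*v + 21)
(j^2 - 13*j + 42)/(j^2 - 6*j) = (j - 7)/j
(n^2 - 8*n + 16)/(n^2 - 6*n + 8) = (n - 4)/(n - 2)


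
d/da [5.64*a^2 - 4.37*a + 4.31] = 11.28*a - 4.37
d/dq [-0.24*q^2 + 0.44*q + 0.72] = 0.44 - 0.48*q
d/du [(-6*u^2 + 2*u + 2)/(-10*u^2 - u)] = 2*(13*u^2 + 20*u + 1)/(u^2*(100*u^2 + 20*u + 1))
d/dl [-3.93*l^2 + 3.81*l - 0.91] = 3.81 - 7.86*l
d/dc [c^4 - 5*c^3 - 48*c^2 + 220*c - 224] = 4*c^3 - 15*c^2 - 96*c + 220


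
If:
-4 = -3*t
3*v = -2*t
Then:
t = 4/3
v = -8/9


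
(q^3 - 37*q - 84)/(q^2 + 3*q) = q - 3 - 28/q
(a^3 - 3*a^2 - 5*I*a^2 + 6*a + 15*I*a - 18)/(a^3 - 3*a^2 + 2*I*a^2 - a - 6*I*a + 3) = (a - 6*I)/(a + I)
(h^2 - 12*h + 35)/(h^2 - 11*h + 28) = (h - 5)/(h - 4)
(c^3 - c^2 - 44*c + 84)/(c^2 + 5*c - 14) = c - 6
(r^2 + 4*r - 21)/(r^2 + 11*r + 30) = (r^2 + 4*r - 21)/(r^2 + 11*r + 30)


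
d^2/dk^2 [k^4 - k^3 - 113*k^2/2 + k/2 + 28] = 12*k^2 - 6*k - 113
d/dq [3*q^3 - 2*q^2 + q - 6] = 9*q^2 - 4*q + 1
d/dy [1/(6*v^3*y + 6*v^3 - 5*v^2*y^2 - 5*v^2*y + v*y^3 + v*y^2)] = (-6*v^2 + 10*v*y + 5*v - 3*y^2 - 2*y)/(v*(6*v^2*y + 6*v^2 - 5*v*y^2 - 5*v*y + y^3 + y^2)^2)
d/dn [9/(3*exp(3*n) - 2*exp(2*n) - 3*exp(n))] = 9*(-9*exp(2*n) + 4*exp(n) + 3)*exp(-n)/(-3*exp(2*n) + 2*exp(n) + 3)^2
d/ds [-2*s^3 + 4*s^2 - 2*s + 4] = -6*s^2 + 8*s - 2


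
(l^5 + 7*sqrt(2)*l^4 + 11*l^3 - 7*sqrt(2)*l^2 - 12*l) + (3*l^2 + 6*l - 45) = l^5 + 7*sqrt(2)*l^4 + 11*l^3 - 7*sqrt(2)*l^2 + 3*l^2 - 6*l - 45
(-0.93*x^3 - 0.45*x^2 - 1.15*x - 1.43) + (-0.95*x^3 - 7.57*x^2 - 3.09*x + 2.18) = -1.88*x^3 - 8.02*x^2 - 4.24*x + 0.75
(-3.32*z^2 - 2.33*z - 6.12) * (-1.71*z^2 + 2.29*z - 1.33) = 5.6772*z^4 - 3.6185*z^3 + 9.5451*z^2 - 10.9159*z + 8.1396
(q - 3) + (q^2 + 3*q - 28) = q^2 + 4*q - 31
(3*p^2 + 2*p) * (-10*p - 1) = -30*p^3 - 23*p^2 - 2*p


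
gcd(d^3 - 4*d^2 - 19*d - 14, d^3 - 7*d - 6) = d^2 + 3*d + 2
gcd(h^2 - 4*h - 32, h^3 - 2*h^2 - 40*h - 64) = h^2 - 4*h - 32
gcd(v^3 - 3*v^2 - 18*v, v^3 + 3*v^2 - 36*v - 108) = v^2 - 3*v - 18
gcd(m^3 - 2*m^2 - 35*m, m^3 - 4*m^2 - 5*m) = m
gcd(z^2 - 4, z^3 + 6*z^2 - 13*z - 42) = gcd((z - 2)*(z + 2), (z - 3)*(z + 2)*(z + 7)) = z + 2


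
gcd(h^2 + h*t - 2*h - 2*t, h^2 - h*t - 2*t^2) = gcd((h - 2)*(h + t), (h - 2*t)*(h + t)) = h + t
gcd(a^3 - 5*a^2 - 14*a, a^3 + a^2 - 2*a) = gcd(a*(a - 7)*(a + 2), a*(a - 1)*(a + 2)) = a^2 + 2*a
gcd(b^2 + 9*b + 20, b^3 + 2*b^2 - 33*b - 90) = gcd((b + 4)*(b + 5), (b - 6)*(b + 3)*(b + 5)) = b + 5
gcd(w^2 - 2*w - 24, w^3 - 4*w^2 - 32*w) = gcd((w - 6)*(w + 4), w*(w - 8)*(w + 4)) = w + 4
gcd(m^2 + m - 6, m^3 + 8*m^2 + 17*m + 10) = 1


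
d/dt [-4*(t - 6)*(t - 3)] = 36 - 8*t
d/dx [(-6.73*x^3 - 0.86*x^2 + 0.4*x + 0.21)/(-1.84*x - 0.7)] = (24.7664*x^3 + 15.7154*x^2 + 1.204*x + 0.1064)/(3.3856*x^2 + 2.576*x + 0.49)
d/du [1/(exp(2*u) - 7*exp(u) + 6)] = (7 - 2*exp(u))*exp(u)/(exp(2*u) - 7*exp(u) + 6)^2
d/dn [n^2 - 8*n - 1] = 2*n - 8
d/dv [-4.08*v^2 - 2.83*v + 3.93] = -8.16*v - 2.83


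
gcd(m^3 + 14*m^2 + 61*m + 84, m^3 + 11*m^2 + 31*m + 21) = m^2 + 10*m + 21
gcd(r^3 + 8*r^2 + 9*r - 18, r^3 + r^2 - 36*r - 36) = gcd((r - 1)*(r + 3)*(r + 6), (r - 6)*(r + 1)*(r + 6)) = r + 6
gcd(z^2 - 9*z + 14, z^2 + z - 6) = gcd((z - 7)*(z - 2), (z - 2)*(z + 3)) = z - 2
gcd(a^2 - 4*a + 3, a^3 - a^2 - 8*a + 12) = 1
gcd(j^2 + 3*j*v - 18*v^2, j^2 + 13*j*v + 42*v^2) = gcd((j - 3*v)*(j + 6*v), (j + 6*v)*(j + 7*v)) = j + 6*v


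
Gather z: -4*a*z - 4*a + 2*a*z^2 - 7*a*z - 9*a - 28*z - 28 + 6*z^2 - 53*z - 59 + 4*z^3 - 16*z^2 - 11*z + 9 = -13*a + 4*z^3 + z^2*(2*a - 10) + z*(-11*a - 92) - 78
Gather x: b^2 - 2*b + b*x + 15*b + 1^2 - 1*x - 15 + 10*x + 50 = b^2 + 13*b + x*(b + 9) + 36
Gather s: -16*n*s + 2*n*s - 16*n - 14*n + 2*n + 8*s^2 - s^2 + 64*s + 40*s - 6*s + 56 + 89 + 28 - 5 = -28*n + 7*s^2 + s*(98 - 14*n) + 168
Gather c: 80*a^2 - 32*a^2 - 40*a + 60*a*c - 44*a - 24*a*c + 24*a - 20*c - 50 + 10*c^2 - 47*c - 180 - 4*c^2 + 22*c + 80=48*a^2 - 60*a + 6*c^2 + c*(36*a - 45) - 150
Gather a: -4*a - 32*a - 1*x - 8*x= -36*a - 9*x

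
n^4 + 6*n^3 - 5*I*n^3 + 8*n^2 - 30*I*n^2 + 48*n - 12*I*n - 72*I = (n + 6)*(n - 6*I)*(n - I)*(n + 2*I)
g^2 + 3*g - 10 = (g - 2)*(g + 5)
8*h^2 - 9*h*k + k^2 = (-8*h + k)*(-h + k)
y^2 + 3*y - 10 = (y - 2)*(y + 5)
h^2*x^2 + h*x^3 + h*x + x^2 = x*(h + x)*(h*x + 1)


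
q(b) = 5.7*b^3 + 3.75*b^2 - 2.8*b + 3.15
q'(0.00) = -2.80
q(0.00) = 3.15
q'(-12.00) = 2369.60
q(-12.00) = -9272.85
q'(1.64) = 55.49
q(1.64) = 33.79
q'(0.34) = 1.73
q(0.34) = 2.86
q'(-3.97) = 236.94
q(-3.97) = -283.28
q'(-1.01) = 7.07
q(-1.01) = 3.93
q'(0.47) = 4.50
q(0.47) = 3.25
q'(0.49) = 4.98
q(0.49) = 3.35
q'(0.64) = 9.00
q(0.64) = 4.39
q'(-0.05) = -3.13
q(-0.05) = 3.30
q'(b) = 17.1*b^2 + 7.5*b - 2.8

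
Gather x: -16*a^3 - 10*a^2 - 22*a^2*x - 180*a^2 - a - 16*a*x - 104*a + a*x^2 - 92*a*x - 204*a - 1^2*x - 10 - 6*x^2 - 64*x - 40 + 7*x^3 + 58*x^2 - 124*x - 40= -16*a^3 - 190*a^2 - 309*a + 7*x^3 + x^2*(a + 52) + x*(-22*a^2 - 108*a - 189) - 90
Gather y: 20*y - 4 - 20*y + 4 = 0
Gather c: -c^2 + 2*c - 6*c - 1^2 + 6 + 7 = -c^2 - 4*c + 12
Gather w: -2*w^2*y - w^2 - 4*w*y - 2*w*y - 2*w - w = w^2*(-2*y - 1) + w*(-6*y - 3)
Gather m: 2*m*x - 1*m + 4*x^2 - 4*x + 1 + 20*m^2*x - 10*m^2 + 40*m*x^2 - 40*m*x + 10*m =m^2*(20*x - 10) + m*(40*x^2 - 38*x + 9) + 4*x^2 - 4*x + 1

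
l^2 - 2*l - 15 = (l - 5)*(l + 3)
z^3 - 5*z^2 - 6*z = z*(z - 6)*(z + 1)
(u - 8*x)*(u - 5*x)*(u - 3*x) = u^3 - 16*u^2*x + 79*u*x^2 - 120*x^3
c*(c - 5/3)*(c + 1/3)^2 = c^4 - c^3 - c^2 - 5*c/27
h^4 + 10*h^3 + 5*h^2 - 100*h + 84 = (h - 2)*(h - 1)*(h + 6)*(h + 7)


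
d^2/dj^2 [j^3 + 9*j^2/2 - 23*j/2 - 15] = 6*j + 9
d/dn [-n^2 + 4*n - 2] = 4 - 2*n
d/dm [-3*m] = -3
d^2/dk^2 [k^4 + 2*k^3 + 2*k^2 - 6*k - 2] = 12*k^2 + 12*k + 4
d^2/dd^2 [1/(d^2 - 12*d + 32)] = 2*(-d^2 + 12*d + 4*(d - 6)^2 - 32)/(d^2 - 12*d + 32)^3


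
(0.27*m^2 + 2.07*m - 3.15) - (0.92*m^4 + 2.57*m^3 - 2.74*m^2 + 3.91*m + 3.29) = -0.92*m^4 - 2.57*m^3 + 3.01*m^2 - 1.84*m - 6.44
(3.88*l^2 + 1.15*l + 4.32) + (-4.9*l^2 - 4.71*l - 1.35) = -1.02*l^2 - 3.56*l + 2.97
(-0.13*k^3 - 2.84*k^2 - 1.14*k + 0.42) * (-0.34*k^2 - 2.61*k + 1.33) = 0.0442*k^5 + 1.3049*k^4 + 7.6271*k^3 - 0.944600000000001*k^2 - 2.6124*k + 0.5586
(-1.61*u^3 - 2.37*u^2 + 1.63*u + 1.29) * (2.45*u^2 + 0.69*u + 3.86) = -3.9445*u^5 - 6.9174*u^4 - 3.8564*u^3 - 4.863*u^2 + 7.1819*u + 4.9794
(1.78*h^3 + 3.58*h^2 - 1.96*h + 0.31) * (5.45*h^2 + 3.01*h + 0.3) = 9.701*h^5 + 24.8688*h^4 + 0.627800000000001*h^3 - 3.1361*h^2 + 0.3451*h + 0.093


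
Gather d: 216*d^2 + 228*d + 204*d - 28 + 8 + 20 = 216*d^2 + 432*d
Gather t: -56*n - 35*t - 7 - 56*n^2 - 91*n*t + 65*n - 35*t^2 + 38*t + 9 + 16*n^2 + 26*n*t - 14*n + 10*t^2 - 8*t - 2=-40*n^2 - 5*n - 25*t^2 + t*(-65*n - 5)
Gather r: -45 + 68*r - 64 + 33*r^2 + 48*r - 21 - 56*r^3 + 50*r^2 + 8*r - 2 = -56*r^3 + 83*r^2 + 124*r - 132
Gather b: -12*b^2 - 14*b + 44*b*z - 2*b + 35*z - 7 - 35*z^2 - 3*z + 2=-12*b^2 + b*(44*z - 16) - 35*z^2 + 32*z - 5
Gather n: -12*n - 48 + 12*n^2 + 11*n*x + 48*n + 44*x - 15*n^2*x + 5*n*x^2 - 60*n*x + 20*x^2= n^2*(12 - 15*x) + n*(5*x^2 - 49*x + 36) + 20*x^2 + 44*x - 48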